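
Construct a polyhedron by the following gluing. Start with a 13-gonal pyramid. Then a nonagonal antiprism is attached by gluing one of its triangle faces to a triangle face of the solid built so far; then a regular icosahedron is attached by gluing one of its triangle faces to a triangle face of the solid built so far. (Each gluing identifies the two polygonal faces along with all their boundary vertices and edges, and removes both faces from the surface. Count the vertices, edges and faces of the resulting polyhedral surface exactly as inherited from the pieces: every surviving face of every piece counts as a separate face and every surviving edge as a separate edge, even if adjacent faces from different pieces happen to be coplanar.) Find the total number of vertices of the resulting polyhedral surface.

38

A 13-gonal pyramid: V=14, E=26, F=14.
Attach a nonagonal antiprism (V=18, E=36, F=20) along a 3-gon: merge 3 vertices and 3 edges, delete both glued faces → V=29, E=59, F=32.
Attach a regular icosahedron (V=12, E=30, F=20) along a 3-gon: merge 3 vertices and 3 edges, delete both glued faces → V=38, E=86, F=50.
Check: V − E + F = 38 − 86 + 50 = 2.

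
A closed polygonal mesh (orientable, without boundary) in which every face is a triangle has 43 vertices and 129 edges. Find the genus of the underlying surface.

Every face is a triangle and each edge borders two faces, so 3F = 2·129, giving F = 86.
χ = V − E + F = 43 − 129 + 86 = 0.
For a closed orientable surface χ = 2 − 2g, so g = (2 − (0))/2 = 1.

1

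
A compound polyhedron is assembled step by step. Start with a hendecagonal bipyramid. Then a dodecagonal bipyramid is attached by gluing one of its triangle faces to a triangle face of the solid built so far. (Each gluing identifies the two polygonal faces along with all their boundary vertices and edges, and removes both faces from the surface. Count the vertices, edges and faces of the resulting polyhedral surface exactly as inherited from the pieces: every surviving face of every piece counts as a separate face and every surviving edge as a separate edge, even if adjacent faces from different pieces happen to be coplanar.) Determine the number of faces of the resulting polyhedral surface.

A hendecagonal bipyramid: V=13, E=33, F=22.
Attach a dodecagonal bipyramid (V=14, E=36, F=24) along a 3-gon: merge 3 vertices and 3 edges, delete both glued faces → V=24, E=66, F=44.
Check: V − E + F = 24 − 66 + 44 = 2.

44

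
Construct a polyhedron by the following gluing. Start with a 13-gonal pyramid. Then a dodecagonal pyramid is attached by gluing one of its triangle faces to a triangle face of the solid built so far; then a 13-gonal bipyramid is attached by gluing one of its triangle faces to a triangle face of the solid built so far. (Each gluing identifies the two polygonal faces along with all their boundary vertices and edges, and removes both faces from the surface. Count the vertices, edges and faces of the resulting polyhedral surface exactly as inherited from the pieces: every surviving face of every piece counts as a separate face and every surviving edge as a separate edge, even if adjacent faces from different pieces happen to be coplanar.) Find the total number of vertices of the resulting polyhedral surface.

A 13-gonal pyramid: V=14, E=26, F=14.
Attach a dodecagonal pyramid (V=13, E=24, F=13) along a 3-gon: merge 3 vertices and 3 edges, delete both glued faces → V=24, E=47, F=25.
Attach a 13-gonal bipyramid (V=15, E=39, F=26) along a 3-gon: merge 3 vertices and 3 edges, delete both glued faces → V=36, E=83, F=49.
Check: V − E + F = 36 − 83 + 49 = 2.

36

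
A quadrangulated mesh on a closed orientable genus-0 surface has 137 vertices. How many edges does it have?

270

χ = 2 − 2·0 = 2, and every face is a square so 4F = 2E.
V − E + F = 2 with E = 4F/2 gives 137 − (4/2 − 1)·F = 2, so F = 135 and E = 270.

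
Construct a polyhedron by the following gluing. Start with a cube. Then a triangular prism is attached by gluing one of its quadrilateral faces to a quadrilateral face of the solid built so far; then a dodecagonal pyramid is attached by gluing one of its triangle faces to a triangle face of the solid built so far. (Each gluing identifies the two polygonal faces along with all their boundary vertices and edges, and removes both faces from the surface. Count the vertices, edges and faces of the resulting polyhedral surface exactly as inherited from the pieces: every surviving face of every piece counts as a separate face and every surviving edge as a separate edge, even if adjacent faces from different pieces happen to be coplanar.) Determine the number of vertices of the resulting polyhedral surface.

A cube: V=8, E=12, F=6.
Attach a triangular prism (V=6, E=9, F=5) along a 4-gon: merge 4 vertices and 4 edges, delete both glued faces → V=10, E=17, F=9.
Attach a dodecagonal pyramid (V=13, E=24, F=13) along a 3-gon: merge 3 vertices and 3 edges, delete both glued faces → V=20, E=38, F=20.
Check: V − E + F = 20 − 38 + 20 = 2.

20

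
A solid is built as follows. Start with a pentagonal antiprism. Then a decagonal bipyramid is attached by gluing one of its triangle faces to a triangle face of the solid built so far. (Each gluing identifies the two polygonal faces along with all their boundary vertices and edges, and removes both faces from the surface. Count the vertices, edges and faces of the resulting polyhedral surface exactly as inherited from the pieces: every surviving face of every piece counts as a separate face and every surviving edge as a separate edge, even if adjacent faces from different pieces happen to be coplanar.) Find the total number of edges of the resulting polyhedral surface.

A pentagonal antiprism: V=10, E=20, F=12.
Attach a decagonal bipyramid (V=12, E=30, F=20) along a 3-gon: merge 3 vertices and 3 edges, delete both glued faces → V=19, E=47, F=30.
Check: V − E + F = 19 − 47 + 30 = 2.

47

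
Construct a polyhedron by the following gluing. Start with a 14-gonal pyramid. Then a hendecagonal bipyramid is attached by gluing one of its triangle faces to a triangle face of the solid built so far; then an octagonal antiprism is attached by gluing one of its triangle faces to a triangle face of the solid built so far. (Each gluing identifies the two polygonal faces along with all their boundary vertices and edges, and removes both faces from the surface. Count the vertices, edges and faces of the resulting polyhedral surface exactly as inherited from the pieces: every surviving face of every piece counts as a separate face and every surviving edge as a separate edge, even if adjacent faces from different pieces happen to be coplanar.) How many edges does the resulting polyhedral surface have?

87

A 14-gonal pyramid: V=15, E=28, F=15.
Attach a hendecagonal bipyramid (V=13, E=33, F=22) along a 3-gon: merge 3 vertices and 3 edges, delete both glued faces → V=25, E=58, F=35.
Attach an octagonal antiprism (V=16, E=32, F=18) along a 3-gon: merge 3 vertices and 3 edges, delete both glued faces → V=38, E=87, F=51.
Check: V − E + F = 38 − 87 + 51 = 2.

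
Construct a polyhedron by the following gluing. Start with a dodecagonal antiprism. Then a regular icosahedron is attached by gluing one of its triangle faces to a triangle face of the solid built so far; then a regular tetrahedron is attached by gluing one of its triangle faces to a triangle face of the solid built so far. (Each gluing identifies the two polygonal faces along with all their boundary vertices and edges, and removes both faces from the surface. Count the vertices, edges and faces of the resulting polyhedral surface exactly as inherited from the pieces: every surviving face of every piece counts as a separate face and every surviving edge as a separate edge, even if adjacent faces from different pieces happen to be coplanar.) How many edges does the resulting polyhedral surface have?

78

A dodecagonal antiprism: V=24, E=48, F=26.
Attach a regular icosahedron (V=12, E=30, F=20) along a 3-gon: merge 3 vertices and 3 edges, delete both glued faces → V=33, E=75, F=44.
Attach a regular tetrahedron (V=4, E=6, F=4) along a 3-gon: merge 3 vertices and 3 edges, delete both glued faces → V=34, E=78, F=46.
Check: V − E + F = 34 − 78 + 46 = 2.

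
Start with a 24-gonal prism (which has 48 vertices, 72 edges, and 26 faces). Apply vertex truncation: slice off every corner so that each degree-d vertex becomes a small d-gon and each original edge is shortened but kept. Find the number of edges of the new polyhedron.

216

Truncation replaces each original edge-end by a new vertex, so V′ = 2E = 144.
Each original edge survives, and each old vertex of degree d contributes d new edges; summing degrees gives Σd = 2E, so E′ = E + 2E = 3E = 216.
Each original face survives and each original vertex becomes one new face: F′ = F + V = 74.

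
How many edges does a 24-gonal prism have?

A prism on an n-gon has two n-gon bases and n rectangular sides: V = 2·24 = 48, E = 3·24 = 72, F = 24 + 2 = 26.

72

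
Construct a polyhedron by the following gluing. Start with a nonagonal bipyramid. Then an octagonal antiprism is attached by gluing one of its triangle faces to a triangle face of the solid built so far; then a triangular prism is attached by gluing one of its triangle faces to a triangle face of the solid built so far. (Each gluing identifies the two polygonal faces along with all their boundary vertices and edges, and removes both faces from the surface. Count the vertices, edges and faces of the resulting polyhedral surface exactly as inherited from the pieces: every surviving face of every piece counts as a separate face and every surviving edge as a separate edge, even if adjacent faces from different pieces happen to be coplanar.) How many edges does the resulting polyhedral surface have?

62

A nonagonal bipyramid: V=11, E=27, F=18.
Attach an octagonal antiprism (V=16, E=32, F=18) along a 3-gon: merge 3 vertices and 3 edges, delete both glued faces → V=24, E=56, F=34.
Attach a triangular prism (V=6, E=9, F=5) along a 3-gon: merge 3 vertices and 3 edges, delete both glued faces → V=27, E=62, F=37.
Check: V − E + F = 27 − 62 + 37 = 2.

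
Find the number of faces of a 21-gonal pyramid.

A pyramid on an n-gon base has one n-gon and n triangles: V = 21 + 1 = 22, E = 2·21 = 42, F = 21 + 1 = 22.

22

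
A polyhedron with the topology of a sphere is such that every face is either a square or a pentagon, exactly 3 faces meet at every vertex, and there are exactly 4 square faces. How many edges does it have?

18

Let x be the number of pentagons; then F = 4 + x.
Edge–face incidences: 2E = 4·4 + 5·x = 16 + 5x.
Every vertex has degree 3, so 3V = 2E.
Euler: V − E + F = 2 ⇒ (2E)/3 − E + (4 + x) = 2.
Multiply by 6: 2·(2E) − 3·(2E) + 6·(4 + x) = 12, i.e. 24 + 6x − (16 + 5x) = 12.
Collecting terms: x + 8 = 12, so x = 4.
Then 2E = 16 + 5·4 = 36, so E = 18, V = 2E/3 = 12, F = 4 + 4 = 8.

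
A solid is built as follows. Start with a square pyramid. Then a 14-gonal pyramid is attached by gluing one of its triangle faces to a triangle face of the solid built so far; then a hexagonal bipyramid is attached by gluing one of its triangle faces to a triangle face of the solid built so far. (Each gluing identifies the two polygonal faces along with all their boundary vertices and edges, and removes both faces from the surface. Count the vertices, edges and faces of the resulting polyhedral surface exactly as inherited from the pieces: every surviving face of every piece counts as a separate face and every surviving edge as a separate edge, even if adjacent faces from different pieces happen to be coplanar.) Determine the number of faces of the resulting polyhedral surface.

28

A square pyramid: V=5, E=8, F=5.
Attach a 14-gonal pyramid (V=15, E=28, F=15) along a 3-gon: merge 3 vertices and 3 edges, delete both glued faces → V=17, E=33, F=18.
Attach a hexagonal bipyramid (V=8, E=18, F=12) along a 3-gon: merge 3 vertices and 3 edges, delete both glued faces → V=22, E=48, F=28.
Check: V − E + F = 22 − 48 + 28 = 2.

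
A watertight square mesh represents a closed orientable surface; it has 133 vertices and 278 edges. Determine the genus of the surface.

4

Every face is a square and each edge borders two faces, so 4F = 2·278, giving F = 139.
χ = V − E + F = 133 − 278 + 139 = -6.
For a closed orientable surface χ = 2 − 2g, so g = (2 − (-6))/2 = 4.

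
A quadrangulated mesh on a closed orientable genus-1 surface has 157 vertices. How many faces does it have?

157

χ = 2 − 2·1 = 0, and every face is a square so 4F = 2E.
V − E + F = 0 with E = 4F/2 gives 157 − (4/2 − 1)·F = 0, so F = 157 and E = 314.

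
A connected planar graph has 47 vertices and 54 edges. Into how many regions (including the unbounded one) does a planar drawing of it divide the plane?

Euler's formula for a connected plane graph: V − E + F = 2, so F = 2 − 47 + 54 = 9.

9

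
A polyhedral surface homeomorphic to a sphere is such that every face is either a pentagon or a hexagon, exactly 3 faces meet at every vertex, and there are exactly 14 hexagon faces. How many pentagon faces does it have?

12

Let x be the number of pentagons; then F = 14 + x.
Edge–face incidences: 2E = 6·14 + 5·x = 84 + 5x.
Every vertex has degree 3, so 3V = 2E.
Euler: V − E + F = 2 ⇒ (2E)/3 − E + (14 + x) = 2.
Multiply by 6: 2·(2E) − 3·(2E) + 6·(14 + x) = 12, i.e. 84 + 6x − (84 + 5x) = 12.
Collecting terms: x = 12.
Then 2E = 84 + 5·12 = 144, so E = 72, V = 2E/3 = 48, F = 14 + 12 = 26.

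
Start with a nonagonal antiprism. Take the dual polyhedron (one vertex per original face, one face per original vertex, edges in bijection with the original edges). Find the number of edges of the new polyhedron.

The base solid has V = 18, E = 36, F = 20.
The dual swaps V and F and preserves E: V′ = F = 20, E′ = E = 36, F′ = V = 18.

36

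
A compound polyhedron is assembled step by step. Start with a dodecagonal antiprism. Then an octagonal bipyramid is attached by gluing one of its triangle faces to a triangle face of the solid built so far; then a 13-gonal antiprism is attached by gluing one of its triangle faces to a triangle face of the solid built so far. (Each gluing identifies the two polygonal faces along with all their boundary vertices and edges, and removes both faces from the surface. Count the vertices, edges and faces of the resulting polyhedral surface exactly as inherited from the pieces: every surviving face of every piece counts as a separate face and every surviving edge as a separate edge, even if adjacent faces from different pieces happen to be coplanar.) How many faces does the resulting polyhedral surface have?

A dodecagonal antiprism: V=24, E=48, F=26.
Attach an octagonal bipyramid (V=10, E=24, F=16) along a 3-gon: merge 3 vertices and 3 edges, delete both glued faces → V=31, E=69, F=40.
Attach a 13-gonal antiprism (V=26, E=52, F=28) along a 3-gon: merge 3 vertices and 3 edges, delete both glued faces → V=54, E=118, F=66.
Check: V − E + F = 54 − 118 + 66 = 2.

66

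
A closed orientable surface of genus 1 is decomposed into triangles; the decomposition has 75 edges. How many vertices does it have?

χ = 2 − 2·1 = 0, and every face is a triangle so 3F = 2E.
F = 2E/3 = 50. Then V = 0 + E − F = 0 + 75 − 50 = 25.

25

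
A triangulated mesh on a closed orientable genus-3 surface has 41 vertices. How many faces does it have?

χ = 2 − 2·3 = -4, and every face is a triangle so 3F = 2E.
V − E + F = -4 with E = 3F/2 gives 41 − (3/2 − 1)·F = -4, so F = 90 and E = 135.

90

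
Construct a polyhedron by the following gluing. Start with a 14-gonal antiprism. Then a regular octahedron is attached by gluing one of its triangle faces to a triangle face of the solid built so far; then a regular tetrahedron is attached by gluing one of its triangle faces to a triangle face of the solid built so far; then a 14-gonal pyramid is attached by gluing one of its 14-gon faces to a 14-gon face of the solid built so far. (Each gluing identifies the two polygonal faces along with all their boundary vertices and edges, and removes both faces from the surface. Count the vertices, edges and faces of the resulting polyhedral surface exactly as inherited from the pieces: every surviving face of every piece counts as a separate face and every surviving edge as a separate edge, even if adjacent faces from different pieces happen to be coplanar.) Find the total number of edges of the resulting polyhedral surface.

A 14-gonal antiprism: V=28, E=56, F=30.
Attach a regular octahedron (V=6, E=12, F=8) along a 3-gon: merge 3 vertices and 3 edges, delete both glued faces → V=31, E=65, F=36.
Attach a regular tetrahedron (V=4, E=6, F=4) along a 3-gon: merge 3 vertices and 3 edges, delete both glued faces → V=32, E=68, F=38.
Attach a 14-gonal pyramid (V=15, E=28, F=15) along a 14-gon: merge 14 vertices and 14 edges, delete both glued faces → V=33, E=82, F=51.
Check: V − E + F = 33 − 82 + 51 = 2.

82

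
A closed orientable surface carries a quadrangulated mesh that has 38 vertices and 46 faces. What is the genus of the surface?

Every face is a square, so 2E = 4·46 = 184, giving E = 92.
χ = V − E + F = 38 − 92 + 46 = -8.
For a closed orientable surface χ = 2 − 2g, so g = (2 − (-8))/2 = 5.

5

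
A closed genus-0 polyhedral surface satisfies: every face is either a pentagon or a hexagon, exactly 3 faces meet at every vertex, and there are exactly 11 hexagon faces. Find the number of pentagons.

Let x be the number of pentagons; then F = 11 + x.
Edge–face incidences: 2E = 6·11 + 5·x = 66 + 5x.
Every vertex has degree 3, so 3V = 2E.
Euler: V − E + F = 2 ⇒ (2E)/3 − E + (11 + x) = 2.
Multiply by 6: 2·(2E) − 3·(2E) + 6·(11 + x) = 12, i.e. 66 + 6x − (66 + 5x) = 12.
Collecting terms: x = 12.
Then 2E = 66 + 5·12 = 126, so E = 63, V = 2E/3 = 42, F = 11 + 12 = 23.

12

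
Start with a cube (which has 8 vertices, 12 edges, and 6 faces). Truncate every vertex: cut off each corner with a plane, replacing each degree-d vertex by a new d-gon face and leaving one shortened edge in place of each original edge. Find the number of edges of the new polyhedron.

36

Truncation replaces each original edge-end by a new vertex, so V′ = 2E = 24.
Each original edge survives, and each old vertex of degree d contributes d new edges; summing degrees gives Σd = 2E, so E′ = E + 2E = 3E = 36.
Each original face survives and each original vertex becomes one new face: F′ = F + V = 14.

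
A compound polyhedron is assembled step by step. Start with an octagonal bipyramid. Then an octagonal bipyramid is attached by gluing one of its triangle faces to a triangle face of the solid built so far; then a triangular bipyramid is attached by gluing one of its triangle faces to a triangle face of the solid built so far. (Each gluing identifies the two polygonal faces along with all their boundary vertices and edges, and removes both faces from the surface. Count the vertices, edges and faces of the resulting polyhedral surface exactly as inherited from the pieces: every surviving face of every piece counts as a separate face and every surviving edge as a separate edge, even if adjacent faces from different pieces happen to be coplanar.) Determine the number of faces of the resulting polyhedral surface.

34

An octagonal bipyramid: V=10, E=24, F=16.
Attach an octagonal bipyramid (V=10, E=24, F=16) along a 3-gon: merge 3 vertices and 3 edges, delete both glued faces → V=17, E=45, F=30.
Attach a triangular bipyramid (V=5, E=9, F=6) along a 3-gon: merge 3 vertices and 3 edges, delete both glued faces → V=19, E=51, F=34.
Check: V − E + F = 19 − 51 + 34 = 2.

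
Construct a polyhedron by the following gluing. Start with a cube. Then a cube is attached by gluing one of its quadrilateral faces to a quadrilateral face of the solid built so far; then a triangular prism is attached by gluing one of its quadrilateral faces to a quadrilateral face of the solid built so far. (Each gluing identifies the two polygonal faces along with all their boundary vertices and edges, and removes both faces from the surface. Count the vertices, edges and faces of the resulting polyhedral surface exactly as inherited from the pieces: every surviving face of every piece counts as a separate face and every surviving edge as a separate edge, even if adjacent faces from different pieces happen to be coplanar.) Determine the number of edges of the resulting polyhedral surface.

A cube: V=8, E=12, F=6.
Attach a cube (V=8, E=12, F=6) along a 4-gon: merge 4 vertices and 4 edges, delete both glued faces → V=12, E=20, F=10.
Attach a triangular prism (V=6, E=9, F=5) along a 4-gon: merge 4 vertices and 4 edges, delete both glued faces → V=14, E=25, F=13.
Check: V − E + F = 14 − 25 + 13 = 2.

25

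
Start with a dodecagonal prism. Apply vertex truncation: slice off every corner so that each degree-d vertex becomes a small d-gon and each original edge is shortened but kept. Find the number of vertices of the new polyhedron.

72

The base solid has V = 24, E = 36, F = 14.
Truncation replaces each original edge-end by a new vertex, so V′ = 2E = 72.
Each original edge survives, and each old vertex of degree d contributes d new edges; summing degrees gives Σd = 2E, so E′ = E + 2E = 3E = 108.
Each original face survives and each original vertex becomes one new face: F′ = F + V = 38.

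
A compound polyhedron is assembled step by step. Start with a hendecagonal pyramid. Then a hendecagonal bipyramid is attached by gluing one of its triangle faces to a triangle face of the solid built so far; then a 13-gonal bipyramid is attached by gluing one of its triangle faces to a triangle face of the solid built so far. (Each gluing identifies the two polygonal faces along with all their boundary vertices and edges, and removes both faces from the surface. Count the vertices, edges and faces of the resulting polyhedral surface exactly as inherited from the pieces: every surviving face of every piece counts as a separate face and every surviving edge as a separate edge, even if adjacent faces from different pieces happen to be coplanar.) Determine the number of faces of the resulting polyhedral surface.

56

A hendecagonal pyramid: V=12, E=22, F=12.
Attach a hendecagonal bipyramid (V=13, E=33, F=22) along a 3-gon: merge 3 vertices and 3 edges, delete both glued faces → V=22, E=52, F=32.
Attach a 13-gonal bipyramid (V=15, E=39, F=26) along a 3-gon: merge 3 vertices and 3 edges, delete both glued faces → V=34, E=88, F=56.
Check: V − E + F = 34 − 88 + 56 = 2.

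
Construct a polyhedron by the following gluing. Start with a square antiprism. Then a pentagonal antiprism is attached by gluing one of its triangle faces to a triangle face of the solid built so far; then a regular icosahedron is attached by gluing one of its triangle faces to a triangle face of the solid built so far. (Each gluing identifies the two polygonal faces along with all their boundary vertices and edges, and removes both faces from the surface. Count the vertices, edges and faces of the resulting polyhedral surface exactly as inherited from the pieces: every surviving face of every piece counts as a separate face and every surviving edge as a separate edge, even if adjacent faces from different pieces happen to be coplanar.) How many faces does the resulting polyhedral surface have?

38

A square antiprism: V=8, E=16, F=10.
Attach a pentagonal antiprism (V=10, E=20, F=12) along a 3-gon: merge 3 vertices and 3 edges, delete both glued faces → V=15, E=33, F=20.
Attach a regular icosahedron (V=12, E=30, F=20) along a 3-gon: merge 3 vertices and 3 edges, delete both glued faces → V=24, E=60, F=38.
Check: V − E + F = 24 − 60 + 38 = 2.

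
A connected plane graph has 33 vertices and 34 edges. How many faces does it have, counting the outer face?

Euler's formula for a connected plane graph: V − E + F = 2, so F = 2 − 33 + 34 = 3.

3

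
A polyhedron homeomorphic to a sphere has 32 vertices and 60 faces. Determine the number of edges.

Here V − E + F = 2.
E = V + F − (2) = 32 + 60 − (2) = 90.

90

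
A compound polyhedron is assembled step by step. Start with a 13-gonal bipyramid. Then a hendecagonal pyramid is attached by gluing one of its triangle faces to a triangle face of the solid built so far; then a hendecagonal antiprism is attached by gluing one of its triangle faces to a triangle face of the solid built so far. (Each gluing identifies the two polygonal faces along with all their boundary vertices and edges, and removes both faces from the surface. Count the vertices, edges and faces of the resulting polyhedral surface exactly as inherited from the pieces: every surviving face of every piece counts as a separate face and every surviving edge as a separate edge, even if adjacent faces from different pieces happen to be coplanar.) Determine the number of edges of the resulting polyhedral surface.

A 13-gonal bipyramid: V=15, E=39, F=26.
Attach a hendecagonal pyramid (V=12, E=22, F=12) along a 3-gon: merge 3 vertices and 3 edges, delete both glued faces → V=24, E=58, F=36.
Attach a hendecagonal antiprism (V=22, E=44, F=24) along a 3-gon: merge 3 vertices and 3 edges, delete both glued faces → V=43, E=99, F=58.
Check: V − E + F = 43 − 99 + 58 = 2.

99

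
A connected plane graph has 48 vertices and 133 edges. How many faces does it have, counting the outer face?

Euler's formula for a connected plane graph: V − E + F = 2, so F = 2 − 48 + 133 = 87.

87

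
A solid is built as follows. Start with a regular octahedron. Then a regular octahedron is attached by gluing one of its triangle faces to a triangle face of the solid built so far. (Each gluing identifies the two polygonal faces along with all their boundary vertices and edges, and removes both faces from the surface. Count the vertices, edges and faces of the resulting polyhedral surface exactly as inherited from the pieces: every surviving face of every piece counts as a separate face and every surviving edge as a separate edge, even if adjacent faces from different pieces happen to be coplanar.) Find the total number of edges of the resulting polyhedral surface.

21

A regular octahedron: V=6, E=12, F=8.
Attach a regular octahedron (V=6, E=12, F=8) along a 3-gon: merge 3 vertices and 3 edges, delete both glued faces → V=9, E=21, F=14.
Check: V − E + F = 9 − 21 + 14 = 2.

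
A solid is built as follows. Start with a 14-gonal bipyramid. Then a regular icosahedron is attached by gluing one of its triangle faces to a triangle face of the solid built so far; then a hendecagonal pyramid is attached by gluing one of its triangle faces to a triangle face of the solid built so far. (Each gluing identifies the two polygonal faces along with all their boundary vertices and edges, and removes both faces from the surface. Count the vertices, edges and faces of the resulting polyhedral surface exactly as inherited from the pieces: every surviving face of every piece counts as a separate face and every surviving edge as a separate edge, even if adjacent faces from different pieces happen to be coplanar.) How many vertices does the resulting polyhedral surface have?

A 14-gonal bipyramid: V=16, E=42, F=28.
Attach a regular icosahedron (V=12, E=30, F=20) along a 3-gon: merge 3 vertices and 3 edges, delete both glued faces → V=25, E=69, F=46.
Attach a hendecagonal pyramid (V=12, E=22, F=12) along a 3-gon: merge 3 vertices and 3 edges, delete both glued faces → V=34, E=88, F=56.
Check: V − E + F = 34 − 88 + 56 = 2.

34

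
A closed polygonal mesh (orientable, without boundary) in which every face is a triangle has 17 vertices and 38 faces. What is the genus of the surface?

Every face is a triangle, so 2E = 3·38 = 114, giving E = 57.
χ = V − E + F = 17 − 57 + 38 = -2.
For a closed orientable surface χ = 2 − 2g, so g = (2 − (-2))/2 = 2.

2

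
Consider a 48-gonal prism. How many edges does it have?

144

A prism on an n-gon has two n-gon bases and n rectangular sides: V = 2·48 = 96, E = 3·48 = 144, F = 48 + 2 = 50.
Check: V − E + F = 96 − 144 + 50 = 2.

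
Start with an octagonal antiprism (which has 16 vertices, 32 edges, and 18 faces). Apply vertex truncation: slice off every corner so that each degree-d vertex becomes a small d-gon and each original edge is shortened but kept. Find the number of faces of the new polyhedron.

Truncation replaces each original edge-end by a new vertex, so V′ = 2E = 64.
Each original edge survives, and each old vertex of degree d contributes d new edges; summing degrees gives Σd = 2E, so E′ = E + 2E = 3E = 96.
Each original face survives and each original vertex becomes one new face: F′ = F + V = 34.

34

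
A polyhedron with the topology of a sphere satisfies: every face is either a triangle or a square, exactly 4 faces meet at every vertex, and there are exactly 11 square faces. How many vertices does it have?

17

Let x be the number of triangles; then F = 11 + x.
Edge–face incidences: 2E = 4·11 + 3·x = 44 + 3x.
Every vertex has degree 4, so 4V = 2E.
Euler: V − E + F = 2 ⇒ (2E)/4 − E + (11 + x) = 2.
Multiply by 8: 2·(2E) − 4·(2E) + 8·(11 + x) = 16, i.e. 88 + 8x − 2·(44 + 3x) = 16.
Collecting terms: 2x = 16, so x = 8.
Then 2E = 44 + 3·8 = 68, so E = 34, V = 2E/4 = 17, F = 11 + 8 = 19.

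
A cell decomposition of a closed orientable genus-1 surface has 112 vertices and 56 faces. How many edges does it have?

For a closed orientable surface of genus 1, χ = 2 − 2·1 = 0.
E = V + F − (0) = 112 + 56 − (0) = 168.

168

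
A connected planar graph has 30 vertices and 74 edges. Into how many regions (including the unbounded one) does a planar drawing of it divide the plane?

46

Euler's formula for a connected plane graph: V − E + F = 2, so F = 2 − 30 + 74 = 46.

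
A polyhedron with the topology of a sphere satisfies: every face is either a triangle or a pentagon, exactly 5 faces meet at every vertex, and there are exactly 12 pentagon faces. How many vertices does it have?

Let x be the number of triangles; then F = 12 + x.
Edge–face incidences: 2E = 5·12 + 3·x = 60 + 3x.
Every vertex has degree 5, so 5V = 2E.
Euler: V − E + F = 2 ⇒ (2E)/5 − E + (12 + x) = 2.
Multiply by 10: 2·(2E) − 5·(2E) + 10·(12 + x) = 20, i.e. 120 + 10x − 3·(60 + 3x) = 20.
Collecting terms: x − 60 = 20, so x = 80.
Then 2E = 60 + 3·80 = 300, so E = 150, V = 2E/5 = 60, F = 12 + 80 = 92.

60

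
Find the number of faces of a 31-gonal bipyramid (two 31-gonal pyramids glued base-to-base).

62

A bipyramid over an n-gon has 2n triangular faces and n + 2 vertices: V = 31 + 2 = 33, E = 3·31 = 93, F = 2·31 = 62.
Check: V − E + F = 33 − 93 + 62 = 2.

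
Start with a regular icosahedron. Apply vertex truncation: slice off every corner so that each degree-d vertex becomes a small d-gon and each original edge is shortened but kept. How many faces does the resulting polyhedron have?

The base solid has V = 12, E = 30, F = 20.
Truncation replaces each original edge-end by a new vertex, so V′ = 2E = 60.
Each original edge survives, and each old vertex of degree d contributes d new edges; summing degrees gives Σd = 2E, so E′ = E + 2E = 3E = 90.
Each original face survives and each original vertex becomes one new face: F′ = F + V = 32.

32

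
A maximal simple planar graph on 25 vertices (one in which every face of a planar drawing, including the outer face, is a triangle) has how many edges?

69

In a plane triangulation 3F = 2E and V − E + F = 2, so E = 3V − 6 = 3·25 − 6 = 69.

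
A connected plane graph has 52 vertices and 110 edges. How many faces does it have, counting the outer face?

Euler's formula for a connected plane graph: V − E + F = 2, so F = 2 − 52 + 110 = 60.

60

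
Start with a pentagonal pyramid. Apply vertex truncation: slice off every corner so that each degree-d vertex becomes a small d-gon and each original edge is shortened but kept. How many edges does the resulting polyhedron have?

30

The base solid has V = 6, E = 10, F = 6.
Truncation replaces each original edge-end by a new vertex, so V′ = 2E = 20.
Each original edge survives, and each old vertex of degree d contributes d new edges; summing degrees gives Σd = 2E, so E′ = E + 2E = 3E = 30.
Each original face survives and each original vertex becomes one new face: F′ = F + V = 12.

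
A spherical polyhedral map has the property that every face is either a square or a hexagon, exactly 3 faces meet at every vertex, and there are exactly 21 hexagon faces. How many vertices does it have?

50

Let x be the number of squares; then F = 21 + x.
Edge–face incidences: 2E = 6·21 + 4·x = 126 + 4x.
Every vertex has degree 3, so 3V = 2E.
Euler: V − E + F = 2 ⇒ (2E)/3 − E + (21 + x) = 2.
Multiply by 6: 2·(2E) − 3·(2E) + 6·(21 + x) = 12, i.e. 126 + 6x − (126 + 4x) = 12.
Collecting terms: 2x = 12, so x = 6.
Then 2E = 126 + 4·6 = 150, so E = 75, V = 2E/3 = 50, F = 21 + 6 = 27.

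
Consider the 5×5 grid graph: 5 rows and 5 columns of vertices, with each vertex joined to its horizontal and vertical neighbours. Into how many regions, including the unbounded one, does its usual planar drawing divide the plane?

17

The grid has V = 5·5 = 25 vertices and E = 5·4 + 5·4 = 40 edges.
F = 2 − V + E = 2 − 25 + 40 = 17.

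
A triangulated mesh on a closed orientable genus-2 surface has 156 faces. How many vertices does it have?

χ = 2 − 2·2 = -2, and every face is a triangle so 3F = 2E.
E = 3·156/2 = 234. Then V = -2 + E − F = -2 + 234 − 156 = 76.

76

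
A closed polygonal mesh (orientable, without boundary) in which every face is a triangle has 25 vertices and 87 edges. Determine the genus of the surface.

3

Every face is a triangle and each edge borders two faces, so 3F = 2·87, giving F = 58.
χ = V − E + F = 25 − 87 + 58 = -4.
For a closed orientable surface χ = 2 − 2g, so g = (2 − (-4))/2 = 3.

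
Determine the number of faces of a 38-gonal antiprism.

78

An antiprism on an n-gon has two n-gon caps and 2n triangles: V = 2·38 = 76, E = 4·38 = 152, F = 2·38 + 2 = 78.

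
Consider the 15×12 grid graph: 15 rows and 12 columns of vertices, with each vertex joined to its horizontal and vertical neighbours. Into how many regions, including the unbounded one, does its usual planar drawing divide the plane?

The grid has V = 15·12 = 180 vertices and E = 15·11 + 12·14 = 333 edges.
F = 2 − V + E = 2 − 180 + 333 = 155.

155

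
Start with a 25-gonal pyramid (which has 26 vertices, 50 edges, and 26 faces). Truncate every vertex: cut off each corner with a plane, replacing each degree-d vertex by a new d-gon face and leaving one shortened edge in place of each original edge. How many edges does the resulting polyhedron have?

Truncation replaces each original edge-end by a new vertex, so V′ = 2E = 100.
Each original edge survives, and each old vertex of degree d contributes d new edges; summing degrees gives Σd = 2E, so E′ = E + 2E = 3E = 150.
Each original face survives and each original vertex becomes one new face: F′ = F + V = 52.

150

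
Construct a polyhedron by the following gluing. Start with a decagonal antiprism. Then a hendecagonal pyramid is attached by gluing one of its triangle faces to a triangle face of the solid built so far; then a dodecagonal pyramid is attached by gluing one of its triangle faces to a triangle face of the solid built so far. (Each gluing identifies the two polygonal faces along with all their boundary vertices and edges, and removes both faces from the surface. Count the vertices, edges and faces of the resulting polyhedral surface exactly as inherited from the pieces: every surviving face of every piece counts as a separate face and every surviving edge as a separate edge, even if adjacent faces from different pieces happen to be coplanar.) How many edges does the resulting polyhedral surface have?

80

A decagonal antiprism: V=20, E=40, F=22.
Attach a hendecagonal pyramid (V=12, E=22, F=12) along a 3-gon: merge 3 vertices and 3 edges, delete both glued faces → V=29, E=59, F=32.
Attach a dodecagonal pyramid (V=13, E=24, F=13) along a 3-gon: merge 3 vertices and 3 edges, delete both glued faces → V=39, E=80, F=43.
Check: V − E + F = 39 − 80 + 43 = 2.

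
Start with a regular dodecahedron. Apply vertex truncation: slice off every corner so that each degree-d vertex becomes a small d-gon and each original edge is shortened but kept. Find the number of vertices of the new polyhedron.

60

The base solid has V = 20, E = 30, F = 12.
Truncation replaces each original edge-end by a new vertex, so V′ = 2E = 60.
Each original edge survives, and each old vertex of degree d contributes d new edges; summing degrees gives Σd = 2E, so E′ = E + 2E = 3E = 90.
Each original face survives and each original vertex becomes one new face: F′ = F + V = 32.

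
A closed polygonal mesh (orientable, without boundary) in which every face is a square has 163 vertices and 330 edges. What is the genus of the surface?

2

Every face is a square and each edge borders two faces, so 4F = 2·330, giving F = 165.
χ = V − E + F = 163 − 330 + 165 = -2.
For a closed orientable surface χ = 2 − 2g, so g = (2 − (-2))/2 = 2.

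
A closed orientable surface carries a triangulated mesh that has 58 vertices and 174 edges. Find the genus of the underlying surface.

1

Every face is a triangle and each edge borders two faces, so 3F = 2·174, giving F = 116.
χ = V − E + F = 58 − 174 + 116 = 0.
For a closed orientable surface χ = 2 − 2g, so g = (2 − (0))/2 = 1.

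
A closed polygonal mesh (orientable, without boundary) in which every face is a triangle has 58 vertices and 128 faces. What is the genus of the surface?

4

Every face is a triangle, so 2E = 3·128 = 384, giving E = 192.
χ = V − E + F = 58 − 192 + 128 = -6.
For a closed orientable surface χ = 2 − 2g, so g = (2 − (-6))/2 = 4.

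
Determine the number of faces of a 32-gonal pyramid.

A pyramid on an n-gon base has one n-gon and n triangles: V = 32 + 1 = 33, E = 2·32 = 64, F = 32 + 1 = 33.

33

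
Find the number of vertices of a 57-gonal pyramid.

58

A pyramid on an n-gon base has one n-gon and n triangles: V = 57 + 1 = 58, E = 2·57 = 114, F = 57 + 1 = 58.
Check: V − E + F = 58 − 114 + 58 = 2.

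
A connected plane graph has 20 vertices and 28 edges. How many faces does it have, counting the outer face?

10

Euler's formula for a connected plane graph: V − E + F = 2, so F = 2 − 20 + 28 = 10.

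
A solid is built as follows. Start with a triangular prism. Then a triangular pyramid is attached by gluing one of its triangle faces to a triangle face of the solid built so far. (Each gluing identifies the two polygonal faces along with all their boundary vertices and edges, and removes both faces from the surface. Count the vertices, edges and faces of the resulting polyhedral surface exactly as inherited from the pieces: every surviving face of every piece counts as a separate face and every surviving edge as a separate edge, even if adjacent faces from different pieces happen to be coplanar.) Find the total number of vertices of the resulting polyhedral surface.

A triangular prism: V=6, E=9, F=5.
Attach a triangular pyramid (V=4, E=6, F=4) along a 3-gon: merge 3 vertices and 3 edges, delete both glued faces → V=7, E=12, F=7.
Check: V − E + F = 7 − 12 + 7 = 2.

7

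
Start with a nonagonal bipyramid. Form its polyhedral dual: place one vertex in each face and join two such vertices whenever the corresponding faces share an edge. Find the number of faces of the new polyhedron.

11

The base solid has V = 11, E = 27, F = 18.
The dual swaps V and F and preserves E: V′ = F = 18, E′ = E = 27, F′ = V = 11.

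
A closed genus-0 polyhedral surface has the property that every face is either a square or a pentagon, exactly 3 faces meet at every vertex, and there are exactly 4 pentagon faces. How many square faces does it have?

4

Let x be the number of squares; then F = 4 + x.
Edge–face incidences: 2E = 5·4 + 4·x = 20 + 4x.
Every vertex has degree 3, so 3V = 2E.
Euler: V − E + F = 2 ⇒ (2E)/3 − E + (4 + x) = 2.
Multiply by 6: 2·(2E) − 3·(2E) + 6·(4 + x) = 12, i.e. 24 + 6x − (20 + 4x) = 12.
Collecting terms: 2x + 4 = 12, so 2x = 8, so x = 4.
Then 2E = 20 + 4·4 = 36, so E = 18, V = 2E/3 = 12, F = 4 + 4 = 8.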